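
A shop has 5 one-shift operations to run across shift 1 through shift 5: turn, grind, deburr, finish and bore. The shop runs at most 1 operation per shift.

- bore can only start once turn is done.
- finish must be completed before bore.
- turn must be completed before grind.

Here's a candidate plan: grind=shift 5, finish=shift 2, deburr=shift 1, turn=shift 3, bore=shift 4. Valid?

Yes

turn must be completed before grind — holds.
finish must be completed before bore — holds.
The shop runs at most 1 operation per shift — holds.
bore can only start once turn is done — holds.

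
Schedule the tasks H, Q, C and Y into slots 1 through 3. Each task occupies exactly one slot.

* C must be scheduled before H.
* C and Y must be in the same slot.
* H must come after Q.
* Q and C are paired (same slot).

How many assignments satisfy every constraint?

Enumerating: C in 1; H in 2; Q in 1; Y in 1 | C=1; Q=1; Y=1; H=3 | Q in 2, Y in 2, C in 2, H in 3.

3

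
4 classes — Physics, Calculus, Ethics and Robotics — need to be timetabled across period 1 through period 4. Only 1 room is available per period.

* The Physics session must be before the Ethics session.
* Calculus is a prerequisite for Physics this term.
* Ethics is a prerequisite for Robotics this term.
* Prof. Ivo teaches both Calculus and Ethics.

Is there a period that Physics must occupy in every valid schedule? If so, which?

Precedence pushes Physics to at least period 2; downstream work caps Physics at period 2.
So Physics is pinned to period 2.

period 2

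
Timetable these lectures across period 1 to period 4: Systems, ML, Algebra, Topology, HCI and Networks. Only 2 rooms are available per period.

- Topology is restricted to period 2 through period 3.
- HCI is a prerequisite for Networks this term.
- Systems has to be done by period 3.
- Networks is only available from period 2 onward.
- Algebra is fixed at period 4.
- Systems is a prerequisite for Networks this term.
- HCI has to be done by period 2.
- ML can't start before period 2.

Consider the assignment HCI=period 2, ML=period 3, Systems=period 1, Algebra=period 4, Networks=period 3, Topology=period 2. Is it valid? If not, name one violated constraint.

Yes, all constraints hold

HCI has to be done by period 2 — holds.
Only 2 rooms are available per period — holds.
Systems has to be done by period 3 — holds.
Topology is restricted to period 2 through period 3 — holds.
HCI is a prerequisite for Networks this term — holds.
Systems is a prerequisite for Networks this term — holds.
ML can't start before period 2 — holds.
Algebra is fixed at period 4 — holds.
Networks is only available from period 2 onward — holds.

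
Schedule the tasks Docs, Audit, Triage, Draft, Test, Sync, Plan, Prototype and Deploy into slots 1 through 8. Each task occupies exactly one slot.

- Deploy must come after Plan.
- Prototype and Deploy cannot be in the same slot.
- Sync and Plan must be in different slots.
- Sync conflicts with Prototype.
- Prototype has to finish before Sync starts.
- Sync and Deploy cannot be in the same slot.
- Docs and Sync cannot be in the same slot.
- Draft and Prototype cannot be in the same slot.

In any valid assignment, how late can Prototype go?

7

Downstream work caps Prototype at 7.
Prototype at 7 is achievable: Draft in 1; Triage in 1; Audit in 1; Test in 1; Docs in 1; Deploy in 2; Sync in 8; Plan in 1; Prototype in 7.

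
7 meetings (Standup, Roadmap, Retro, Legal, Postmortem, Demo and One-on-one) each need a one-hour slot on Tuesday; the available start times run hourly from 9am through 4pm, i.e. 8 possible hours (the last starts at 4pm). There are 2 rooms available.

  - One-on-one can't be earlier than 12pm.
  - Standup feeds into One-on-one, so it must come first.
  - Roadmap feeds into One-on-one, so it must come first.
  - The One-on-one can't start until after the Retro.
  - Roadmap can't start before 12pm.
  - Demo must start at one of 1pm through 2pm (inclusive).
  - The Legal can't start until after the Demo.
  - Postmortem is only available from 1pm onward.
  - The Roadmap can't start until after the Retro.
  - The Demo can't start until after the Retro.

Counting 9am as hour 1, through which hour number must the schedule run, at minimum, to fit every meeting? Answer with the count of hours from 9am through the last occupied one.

6

The precedence chain requires at least 3 distinct hours.
With at most 2 per hour and 7 meetings, at least 4 hours are needed.
Propagating the time windows through the other constraints, Legal can't land before 2pm — that is hour 6 counting from 9am — so the schedule must run through at least 6 hours.
6 works (last occupied hour: 2pm): for example One-on-one in 2pm; Standup in 9am; Postmortem in 1pm; Roadmap in 12pm; Legal in 2pm; Retro in 9am; Demo in 1pm.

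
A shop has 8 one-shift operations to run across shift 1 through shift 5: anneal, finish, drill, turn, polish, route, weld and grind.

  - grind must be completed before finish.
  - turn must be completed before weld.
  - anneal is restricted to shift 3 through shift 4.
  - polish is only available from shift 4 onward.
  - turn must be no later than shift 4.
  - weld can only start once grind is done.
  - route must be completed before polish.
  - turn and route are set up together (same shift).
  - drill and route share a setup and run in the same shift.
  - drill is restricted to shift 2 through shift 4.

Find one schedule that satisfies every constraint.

anneal -> shift 3, grind -> shift 1, route -> shift 2, turn -> shift 2, weld -> shift 3, finish -> shift 2, drill -> shift 2, polish -> shift 4

Checking: turn(shift 2) before weld(shift 3); grind(shift 1) before finish(shift 2); grind(shift 1) before weld(shift 3); route(shift 2) before polish(shift 4); drill = route = shift 2; turn = route = shift 2; turn=shift 2 in [shift 1,shift 4]; drill=shift 2 in [shift 2,shift 4]; polish=shift 4 in [shift 4,shift 5]; anneal=shift 3 in [shift 3,shift 4].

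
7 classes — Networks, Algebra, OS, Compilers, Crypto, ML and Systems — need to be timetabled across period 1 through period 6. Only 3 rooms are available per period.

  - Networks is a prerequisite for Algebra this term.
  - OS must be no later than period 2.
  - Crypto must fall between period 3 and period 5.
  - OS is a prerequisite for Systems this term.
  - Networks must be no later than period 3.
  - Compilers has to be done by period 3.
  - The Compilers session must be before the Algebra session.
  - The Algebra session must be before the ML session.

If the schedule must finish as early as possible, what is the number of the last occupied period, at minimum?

The precedence chain requires at least 3 distinct periods.
With at most 3 per period and 7 classes, at least 3 periods are needed.
3 works (last occupied period: period 3): for example OS -> period 1, Networks -> period 1, Compilers -> period 1, Crypto -> period 3, ML -> period 3, Algebra -> period 2, Systems -> period 2.

period 3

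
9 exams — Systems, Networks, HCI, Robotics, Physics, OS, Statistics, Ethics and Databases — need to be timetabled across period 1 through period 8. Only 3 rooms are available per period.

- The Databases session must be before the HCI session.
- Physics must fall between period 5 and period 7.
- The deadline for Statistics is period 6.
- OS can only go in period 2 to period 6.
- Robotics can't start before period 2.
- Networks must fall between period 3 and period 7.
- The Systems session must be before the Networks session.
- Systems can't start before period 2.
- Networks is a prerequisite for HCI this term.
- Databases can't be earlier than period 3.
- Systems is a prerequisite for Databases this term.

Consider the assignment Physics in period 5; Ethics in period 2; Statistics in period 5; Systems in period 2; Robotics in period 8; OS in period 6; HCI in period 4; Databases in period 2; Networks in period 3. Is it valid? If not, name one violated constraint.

The Databases session must be before the HCI session — holds.
The Systems session must be before the Networks session — holds.
Databases can't be earlier than period 3 — violated.
Systems is a prerequisite for Databases this term — violated.
Only 3 rooms are available per period — holds.
Networks is a prerequisite for HCI this term — holds.
Physics must fall between period 5 and period 7 — holds.
The deadline for Statistics is period 6 — holds.
OS can only go in period 2 to period 6 — holds.
Robotics can't start before period 2 — holds.
Systems can't start before period 2 — holds.
Networks must fall between period 3 and period 7 — holds.

No. Databases can't be earlier than period 3 is not satisfied.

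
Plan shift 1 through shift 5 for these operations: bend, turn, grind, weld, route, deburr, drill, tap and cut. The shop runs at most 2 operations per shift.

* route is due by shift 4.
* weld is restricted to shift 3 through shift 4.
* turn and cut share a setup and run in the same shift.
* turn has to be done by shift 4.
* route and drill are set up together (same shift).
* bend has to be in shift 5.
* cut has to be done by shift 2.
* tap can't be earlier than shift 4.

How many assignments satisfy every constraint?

48

Splitting on turn: it can be shift 1 (24), shift 2 (24). Listing each branch's schedules as (bend, grind, weld, route, deburr, drill, tap, cut) by shift number:
turn=shift 1: (5,2,3,4,2,4,5,1) (5,2,3,4,3,4,5,1) (5,2,4,3,2,3,4,1) (5,2,4,3,2,3,5,1) (5,2,4,3,4,3,5,1) (5,2,4,3,5,3,4,1) (5,3,3,2,4,2,4,1) (5,3,3,2,4,2,5,1) (5,3,3,2,5,2,4,1) (5,3,3,4,2,4,5,1) (5,3,4,2,3,2,4,1) (5,3,4,2,3,2,5,1) (5,3,4,2,4,2,5,1) (5,3,4,2,5,2,4,1) (5,4,3,2,3,2,4,1) (5,4,3,2,3,2,5,1) (5,4,3,2,4,2,5,1) (5,4,3,2,5,2,4,1) (5,4,4,2,3,2,5,1) (5,4,4,3,2,3,5,1) (5,5,3,2,3,2,4,1) (5,5,3,2,4,2,4,1) (5,5,4,2,3,2,4,1) (5,5,4,3,2,3,4,1) — 24.
turn=shift 2: (5,1,3,4,1,4,5,2) (5,1,3,4,3,4,5,2) (5,1,4,3,1,3,4,2) (5,1,4,3,1,3,5,2) (5,1,4,3,4,3,5,2) (5,1,4,3,5,3,4,2) (5,3,3,1,4,1,4,2) (5,3,3,1,4,1,5,2) (5,3,3,1,5,1,4,2) (5,3,3,4,1,4,5,2) (5,3,4,1,3,1,4,2) (5,3,4,1,3,1,5,2) (5,3,4,1,4,1,5,2) (5,3,4,1,5,1,4,2) (5,4,3,1,3,1,4,2) (5,4,3,1,3,1,5,2) (5,4,3,1,4,1,5,2) (5,4,3,1,5,1,4,2) (5,4,4,1,3,1,5,2) (5,4,4,3,1,3,5,2) (5,5,3,1,3,1,4,2) (5,5,3,1,4,1,4,2) (5,5,4,1,3,1,4,2) (5,5,4,3,1,3,4,2) — 24.
Summing: 24 + 24 = 48.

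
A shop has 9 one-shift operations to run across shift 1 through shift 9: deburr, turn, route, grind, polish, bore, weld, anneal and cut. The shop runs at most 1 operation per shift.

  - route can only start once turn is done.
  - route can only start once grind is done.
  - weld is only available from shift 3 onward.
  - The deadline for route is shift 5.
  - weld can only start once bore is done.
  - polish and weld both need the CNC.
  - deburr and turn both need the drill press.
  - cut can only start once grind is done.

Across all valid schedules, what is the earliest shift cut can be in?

Precedence pushes cut to at least shift 2.
cut at shift 2 is achievable: turn=shift 3; anneal=shift 9; weld=shift 6; route=shift 4; deburr=shift 7; cut=shift 2; bore=shift 5; grind=shift 1; polish=shift 8.

shift 2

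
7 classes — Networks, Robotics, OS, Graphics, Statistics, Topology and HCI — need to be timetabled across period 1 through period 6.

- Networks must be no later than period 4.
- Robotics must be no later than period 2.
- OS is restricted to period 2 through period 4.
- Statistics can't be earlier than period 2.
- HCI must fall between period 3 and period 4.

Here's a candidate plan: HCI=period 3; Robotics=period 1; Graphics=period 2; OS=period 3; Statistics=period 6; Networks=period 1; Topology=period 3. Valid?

OS is restricted to period 2 through period 4 — holds.
Robotics must be no later than period 2 — holds.
Statistics can't be earlier than period 2 — holds.
HCI must fall between period 3 and period 4 — holds.
Networks must be no later than period 4 — holds.

Valid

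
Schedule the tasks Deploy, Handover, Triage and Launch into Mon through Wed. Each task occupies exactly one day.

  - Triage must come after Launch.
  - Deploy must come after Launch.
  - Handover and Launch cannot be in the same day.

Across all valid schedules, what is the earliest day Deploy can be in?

Tue

Precedence pushes Deploy to at least Tue.
Deploy at Tue is achievable: Handover -> Tue, Deploy -> Tue, Triage -> Tue, Launch -> Mon.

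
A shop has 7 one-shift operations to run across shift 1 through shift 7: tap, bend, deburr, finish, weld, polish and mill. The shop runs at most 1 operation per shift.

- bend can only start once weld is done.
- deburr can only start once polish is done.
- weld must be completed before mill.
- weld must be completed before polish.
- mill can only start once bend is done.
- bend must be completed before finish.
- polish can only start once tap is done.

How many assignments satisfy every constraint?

60

Splitting on tap: it can be shift 1 (20), shift 2 (20), shift 3 (12), shift 4 (6), shift 5 (2). Listing each branch's schedules as (bend, deburr, finish, weld, polish, mill) by shift number:
tap=shift 1: (3,5,6,2,4,7) (3,5,7,2,4,6) (3,6,4,2,5,7) (3,6,5,2,4,7) (3,6,7,2,4,5) (3,6,7,2,5,4) (3,7,4,2,5,6) (3,7,4,2,6,5) (3,7,5,2,4,6) (3,7,5,2,6,4) (3,7,6,2,4,5) (3,7,6,2,5,4) (4,5,6,2,3,7) (4,5,7,2,3,6) (4,6,5,2,3,7) (4,6,7,2,3,5) (4,7,5,2,3,6) (4,7,6,2,3,5) (5,4,6,2,3,7) (5,4,7,2,3,6) — 20.
tap=shift 2: (3,5,6,1,4,7) (3,5,7,1,4,6) (3,6,4,1,5,7) (3,6,5,1,4,7) (3,6,7,1,4,5) (3,6,7,1,5,4) (3,7,4,1,5,6) (3,7,4,1,6,5) (3,7,5,1,4,6) (3,7,5,1,6,4) (3,7,6,1,4,5) (3,7,6,1,5,4) (4,5,6,1,3,7) (4,5,7,1,3,6) (4,6,5,1,3,7) (4,6,7,1,3,5) (4,7,5,1,3,6) (4,7,6,1,3,5) (5,4,6,1,3,7) (5,4,7,1,3,6) — 20.
tap=shift 3: (2,5,6,1,4,7) (2,5,7,1,4,6) (2,6,4,1,5,7) (2,6,5,1,4,7) (2,6,7,1,4,5) (2,6,7,1,5,4) (2,7,4,1,5,6) (2,7,4,1,6,5) (2,7,5,1,4,6) (2,7,5,1,6,4) (2,7,6,1,4,5) (2,7,6,1,5,4) — 12.
tap=shift 4: (2,6,3,1,5,7) (2,6,7,1,5,3) (2,7,3,1,5,6) (2,7,3,1,6,5) (2,7,5,1,6,3) (2,7,6,1,5,3) — 6.
tap=shift 5: (2,7,3,1,6,4) (2,7,4,1,6,3) — 2.
Summing: 20 + 20 + 12 + 6 + 2 = 60.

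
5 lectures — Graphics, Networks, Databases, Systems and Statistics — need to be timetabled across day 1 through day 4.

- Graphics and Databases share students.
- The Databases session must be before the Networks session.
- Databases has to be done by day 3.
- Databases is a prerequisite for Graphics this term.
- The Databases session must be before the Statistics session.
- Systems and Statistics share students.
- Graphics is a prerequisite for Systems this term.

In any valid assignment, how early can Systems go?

Precedence pushes Systems to at least day 3.
Systems at day 3 is achievable: Graphics -> day 2, Databases -> day 1, Networks -> day 2, Statistics -> day 2, Systems -> day 3.

day 3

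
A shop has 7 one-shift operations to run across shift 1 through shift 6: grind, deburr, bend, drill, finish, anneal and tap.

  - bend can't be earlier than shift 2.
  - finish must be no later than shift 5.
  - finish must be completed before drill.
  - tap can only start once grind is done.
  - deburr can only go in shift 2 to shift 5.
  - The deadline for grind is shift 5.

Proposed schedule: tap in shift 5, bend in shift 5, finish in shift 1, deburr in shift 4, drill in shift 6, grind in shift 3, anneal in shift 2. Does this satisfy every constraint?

The deadline for grind is shift 5 — holds.
finish must be no later than shift 5 — holds.
deburr can only go in shift 2 to shift 5 — holds.
finish must be completed before drill — holds.
tap can only start once grind is done — holds.
bend can't be earlier than shift 2 — holds.

Yes, all constraints hold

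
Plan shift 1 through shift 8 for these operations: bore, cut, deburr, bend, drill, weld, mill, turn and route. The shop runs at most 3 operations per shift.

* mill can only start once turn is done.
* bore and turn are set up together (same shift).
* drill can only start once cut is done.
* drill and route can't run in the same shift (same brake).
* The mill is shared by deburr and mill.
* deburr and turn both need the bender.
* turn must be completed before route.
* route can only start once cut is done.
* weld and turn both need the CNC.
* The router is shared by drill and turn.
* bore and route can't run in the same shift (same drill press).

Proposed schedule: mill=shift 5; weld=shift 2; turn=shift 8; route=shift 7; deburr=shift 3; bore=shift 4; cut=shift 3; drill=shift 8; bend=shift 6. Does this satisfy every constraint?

Invalid. The router is shared by drill and turn.

bore and turn are set up together (same shift) — violated.
route can only start once cut is done — holds.
drill and route can't run in the same shift (same brake) — holds.
drill can only start once cut is done — holds.
The router is shared by drill and turn — violated.
turn must be completed before route — violated.
The mill is shared by deburr and mill — holds.
deburr and turn both need the bender — holds.
bore and route can't run in the same shift (same drill press) — holds.
The shop runs at most 3 operations per shift — holds.
mill can only start once turn is done — violated.
weld and turn both need the CNC — holds.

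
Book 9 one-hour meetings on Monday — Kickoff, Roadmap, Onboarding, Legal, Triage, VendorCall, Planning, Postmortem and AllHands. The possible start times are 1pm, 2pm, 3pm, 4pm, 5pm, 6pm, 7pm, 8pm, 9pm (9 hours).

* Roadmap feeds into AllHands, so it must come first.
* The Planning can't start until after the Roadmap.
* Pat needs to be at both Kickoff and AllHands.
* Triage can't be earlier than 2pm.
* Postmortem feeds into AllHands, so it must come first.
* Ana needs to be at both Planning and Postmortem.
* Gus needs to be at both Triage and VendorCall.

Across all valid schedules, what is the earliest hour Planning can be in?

Precedence pushes Planning to at least 2pm.
Planning at 2pm is achievable: Planning -> 2pm, VendorCall -> 1pm, Kickoff -> 1pm, Legal -> 1pm, Postmortem -> 1pm, Roadmap -> 1pm, Triage -> 2pm, Onboarding -> 1pm, AllHands -> 2pm.

2pm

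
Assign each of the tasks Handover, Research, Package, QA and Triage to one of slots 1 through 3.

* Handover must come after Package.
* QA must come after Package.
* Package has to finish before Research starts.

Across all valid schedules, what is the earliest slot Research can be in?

2

Precedence pushes Research to at least 2.
Research at 2 is achievable: Research=2, Package=1, Triage=1, QA=2, Handover=2.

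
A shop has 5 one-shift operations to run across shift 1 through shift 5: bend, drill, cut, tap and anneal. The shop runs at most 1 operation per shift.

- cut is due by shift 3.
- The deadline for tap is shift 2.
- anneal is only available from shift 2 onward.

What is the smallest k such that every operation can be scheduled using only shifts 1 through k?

5 shifts

With at most 1 per shift and 5 operations, at least 5 shifts are needed.
anneal can't be placed before shift 2, so the schedule must run through at least shift 2.
5 works (last occupied shift: shift 5): for example anneal -> shift 3, cut -> shift 2, tap -> shift 1, bend -> shift 4, drill -> shift 5.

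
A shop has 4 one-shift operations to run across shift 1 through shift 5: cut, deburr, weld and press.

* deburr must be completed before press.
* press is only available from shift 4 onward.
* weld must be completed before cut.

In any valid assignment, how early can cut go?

Precedence pushes cut to at least shift 2.
cut at shift 2 is achievable: press in shift 4, weld in shift 1, deburr in shift 1, cut in shift 2.

shift 2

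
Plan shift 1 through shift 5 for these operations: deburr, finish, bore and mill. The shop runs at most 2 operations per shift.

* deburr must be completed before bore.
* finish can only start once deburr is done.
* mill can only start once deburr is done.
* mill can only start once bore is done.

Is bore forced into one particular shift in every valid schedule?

No

bore can be shift 2 (e.g. finish -> shift 2, bore -> shift 2, deburr -> shift 1, mill -> shift 3) or shift 3 (e.g. mill=shift 4; bore=shift 3; finish=shift 2; deburr=shift 1).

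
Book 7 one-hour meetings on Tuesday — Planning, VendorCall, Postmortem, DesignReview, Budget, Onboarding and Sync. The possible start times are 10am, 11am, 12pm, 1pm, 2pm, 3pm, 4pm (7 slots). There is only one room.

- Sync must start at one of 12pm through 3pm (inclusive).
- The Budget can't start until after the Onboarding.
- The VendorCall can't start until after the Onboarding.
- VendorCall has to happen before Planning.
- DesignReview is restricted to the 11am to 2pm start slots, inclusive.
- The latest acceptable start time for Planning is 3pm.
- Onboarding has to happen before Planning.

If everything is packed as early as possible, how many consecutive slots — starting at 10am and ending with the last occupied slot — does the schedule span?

The precedence chain requires at least 3 distinct slots.
With at most 1 per slot and 7 meetings, at least 7 slots are needed.
7 works (last occupied slot: 4pm): for example Planning=2pm; Sync=12pm; Onboarding=10am; VendorCall=1pm; Budget=3pm; DesignReview=11am; Postmortem=4pm.

7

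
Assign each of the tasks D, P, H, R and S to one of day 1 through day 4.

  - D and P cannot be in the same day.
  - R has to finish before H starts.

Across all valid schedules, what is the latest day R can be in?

Downstream work caps R at day 3.
R at day 3 is achievable: P -> day 2; S -> day 1; R -> day 3; D -> day 1; H -> day 4.

day 3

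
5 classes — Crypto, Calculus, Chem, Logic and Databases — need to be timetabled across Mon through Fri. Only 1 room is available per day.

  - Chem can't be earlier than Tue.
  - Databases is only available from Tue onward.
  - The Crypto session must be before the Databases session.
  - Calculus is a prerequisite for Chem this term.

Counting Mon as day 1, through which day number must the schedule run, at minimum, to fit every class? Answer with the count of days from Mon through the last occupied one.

The precedence chain requires at least 2 distinct days.
With at most 1 per day and 5 classes, at least 5 days are needed.
5 works (last occupied day: Fri): for example Databases in Thu; Calculus in Mon; Chem in Tue; Logic in Fri; Crypto in Wed.

5 days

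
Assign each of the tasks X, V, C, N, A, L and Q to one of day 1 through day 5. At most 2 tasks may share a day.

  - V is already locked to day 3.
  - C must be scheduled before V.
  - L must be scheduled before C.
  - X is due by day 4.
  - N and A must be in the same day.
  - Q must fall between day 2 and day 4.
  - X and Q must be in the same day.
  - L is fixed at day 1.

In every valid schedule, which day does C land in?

day 2

L is fixed at day 1 and must come before C, so C is at least day 2.
V is fixed at day 3 and must come after C, so C is at most day 2.
So C must be day 2.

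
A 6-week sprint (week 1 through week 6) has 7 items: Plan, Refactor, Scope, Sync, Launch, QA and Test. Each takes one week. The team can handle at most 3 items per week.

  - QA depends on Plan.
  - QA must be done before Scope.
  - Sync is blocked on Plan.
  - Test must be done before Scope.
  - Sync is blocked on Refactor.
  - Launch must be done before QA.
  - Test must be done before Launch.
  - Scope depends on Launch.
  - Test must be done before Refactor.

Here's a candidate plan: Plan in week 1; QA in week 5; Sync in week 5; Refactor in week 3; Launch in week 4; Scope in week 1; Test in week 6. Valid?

No. Test must be done before Scope is not satisfied.

Test must be done before Launch — violated.
Test must be done before Refactor — violated.
QA depends on Plan — holds.
The team can handle at most 3 items per week — holds.
Launch must be done before QA — holds.
QA must be done before Scope — violated.
Sync is blocked on Refactor — holds.
Scope depends on Launch — violated.
Sync is blocked on Plan — holds.
Test must be done before Scope — violated.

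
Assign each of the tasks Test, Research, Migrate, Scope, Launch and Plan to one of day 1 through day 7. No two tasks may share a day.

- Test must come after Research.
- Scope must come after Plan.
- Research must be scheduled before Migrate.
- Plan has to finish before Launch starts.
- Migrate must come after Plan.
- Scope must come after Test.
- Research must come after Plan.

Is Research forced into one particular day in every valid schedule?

Research can be day 2 (e.g. Test -> day 3; Plan -> day 1; Research -> day 2; Launch -> day 6; Migrate -> day 4; Scope -> day 5) or day 3 (e.g. Scope in day 6, Launch in day 2, Research in day 3, Migrate in day 5, Test in day 4, Plan in day 1).

No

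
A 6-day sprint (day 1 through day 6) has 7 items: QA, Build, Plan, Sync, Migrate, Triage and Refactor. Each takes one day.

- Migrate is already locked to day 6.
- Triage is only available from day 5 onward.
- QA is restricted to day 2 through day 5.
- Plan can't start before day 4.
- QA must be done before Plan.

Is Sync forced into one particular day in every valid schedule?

No

Sync can be day 1 (e.g. Migrate=day 6, QA=day 2, Triage=day 5, Refactor=day 1, Sync=day 1, Build=day 1, Plan=day 4) or day 2 (e.g. Refactor -> day 1, Plan -> day 4, Migrate -> day 6, Sync -> day 2, Build -> day 1, Triage -> day 5, QA -> day 2).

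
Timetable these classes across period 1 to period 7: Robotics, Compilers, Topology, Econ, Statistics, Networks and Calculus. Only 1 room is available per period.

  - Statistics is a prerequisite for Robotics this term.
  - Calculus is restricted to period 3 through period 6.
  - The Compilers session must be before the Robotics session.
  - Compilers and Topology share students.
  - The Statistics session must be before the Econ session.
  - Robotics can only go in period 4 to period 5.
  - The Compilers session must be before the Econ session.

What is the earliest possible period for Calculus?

period 3

Calculus is available from period 3; Calculus's own window allows nothing later than period 6.
Calculus at period 3 is achievable: Calculus=period 3, Robotics=period 4, Compilers=period 1, Econ=period 5, Topology=period 6, Networks=period 7, Statistics=period 2.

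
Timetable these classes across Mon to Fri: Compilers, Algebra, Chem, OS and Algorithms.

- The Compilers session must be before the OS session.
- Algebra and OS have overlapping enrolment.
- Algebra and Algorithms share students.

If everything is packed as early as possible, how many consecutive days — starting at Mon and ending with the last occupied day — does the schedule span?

2 days

The precedence chain requires at least 2 distinct days.
2 works (last occupied day: Tue): for example Algebra -> Mon; Compilers -> Mon; Chem -> Mon; OS -> Tue; Algorithms -> Tue.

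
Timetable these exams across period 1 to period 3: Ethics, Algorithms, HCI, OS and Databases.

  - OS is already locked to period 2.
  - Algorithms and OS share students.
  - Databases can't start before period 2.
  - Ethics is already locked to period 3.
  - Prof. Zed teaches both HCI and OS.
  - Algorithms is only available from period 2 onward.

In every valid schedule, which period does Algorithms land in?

Algorithms's window is period 2–period 3.
OS is fixed at period 2, and Algorithms can't share a period with OS.
So Algorithms must be period 3.

period 3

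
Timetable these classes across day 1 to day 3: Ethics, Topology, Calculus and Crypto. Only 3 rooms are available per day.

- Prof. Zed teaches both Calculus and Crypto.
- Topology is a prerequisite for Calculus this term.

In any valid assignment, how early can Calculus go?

Precedence pushes Calculus to at least day 2.
Calculus at day 2 is achievable: Calculus in day 2; Crypto in day 1; Topology in day 1; Ethics in day 1.

day 2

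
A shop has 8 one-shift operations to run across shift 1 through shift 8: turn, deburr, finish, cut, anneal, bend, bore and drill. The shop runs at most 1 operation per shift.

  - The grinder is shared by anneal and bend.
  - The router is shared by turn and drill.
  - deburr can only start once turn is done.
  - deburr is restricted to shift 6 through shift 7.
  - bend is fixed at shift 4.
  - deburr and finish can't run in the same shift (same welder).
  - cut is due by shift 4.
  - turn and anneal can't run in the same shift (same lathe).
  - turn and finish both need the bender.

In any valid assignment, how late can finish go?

finish at shift 8 is achievable: bore=shift 5; bend=shift 4; cut=shift 1; drill=shift 7; finish=shift 8; turn=shift 2; deburr=shift 6; anneal=shift 3.

shift 8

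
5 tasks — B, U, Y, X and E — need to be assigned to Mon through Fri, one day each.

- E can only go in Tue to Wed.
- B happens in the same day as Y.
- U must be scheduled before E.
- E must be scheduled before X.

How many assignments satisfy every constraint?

Splitting on B: it can be Mon (7), Tue (7), Wed (7), Thu (7), Fri (7). Listing each branch's schedules as (U, Y, X, E):
B=Mon: (Mon,Mon,Wed,Tue) (Mon,Mon,Thu,Tue) (Mon,Mon,Thu,Wed) (Mon,Mon,Fri,Tue) (Mon,Mon,Fri,Wed) (Tue,Mon,Thu,Wed) (Tue,Mon,Fri,Wed) — 7.
B=Tue: (Mon,Tue,Wed,Tue) (Mon,Tue,Thu,Tue) (Mon,Tue,Thu,Wed) (Mon,Tue,Fri,Tue) (Mon,Tue,Fri,Wed) (Tue,Tue,Thu,Wed) (Tue,Tue,Fri,Wed) — 7.
B=Wed: (Mon,Wed,Wed,Tue) (Mon,Wed,Thu,Tue) (Mon,Wed,Thu,Wed) (Mon,Wed,Fri,Tue) (Mon,Wed,Fri,Wed) (Tue,Wed,Thu,Wed) (Tue,Wed,Fri,Wed) — 7.
B=Thu: (Mon,Thu,Wed,Tue) (Mon,Thu,Thu,Tue) (Mon,Thu,Thu,Wed) (Mon,Thu,Fri,Tue) (Mon,Thu,Fri,Wed) (Tue,Thu,Thu,Wed) (Tue,Thu,Fri,Wed) — 7.
B=Fri: (Mon,Fri,Wed,Tue) (Mon,Fri,Thu,Tue) (Mon,Fri,Thu,Wed) (Mon,Fri,Fri,Tue) (Mon,Fri,Fri,Wed) (Tue,Fri,Thu,Wed) (Tue,Fri,Fri,Wed) — 7.
Summing: 7 + 7 + 7 + 7 + 7 = 35.

35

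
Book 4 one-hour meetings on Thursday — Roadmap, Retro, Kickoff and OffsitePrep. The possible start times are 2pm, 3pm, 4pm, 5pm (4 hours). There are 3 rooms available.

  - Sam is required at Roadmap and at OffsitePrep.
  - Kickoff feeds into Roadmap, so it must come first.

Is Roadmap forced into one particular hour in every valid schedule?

No

Roadmap can be 3pm (e.g. Roadmap in 3pm; OffsitePrep in 2pm; Kickoff in 2pm; Retro in 2pm) or 4pm (e.g. Roadmap -> 4pm; Retro -> 2pm; OffsitePrep -> 2pm; Kickoff -> 2pm).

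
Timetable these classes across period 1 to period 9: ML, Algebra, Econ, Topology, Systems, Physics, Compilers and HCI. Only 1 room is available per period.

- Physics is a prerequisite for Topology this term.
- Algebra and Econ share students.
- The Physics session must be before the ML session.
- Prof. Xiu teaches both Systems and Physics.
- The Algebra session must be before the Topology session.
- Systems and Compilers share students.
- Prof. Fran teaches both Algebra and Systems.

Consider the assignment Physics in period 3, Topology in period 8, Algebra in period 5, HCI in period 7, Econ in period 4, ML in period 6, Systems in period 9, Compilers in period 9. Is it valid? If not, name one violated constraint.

Only 1 room is available per period — violated.
Prof. Fran teaches both Algebra and Systems — holds.
Algebra and Econ share students — holds.
Systems and Compilers share students — violated.
The Physics session must be before the ML session — holds.
Prof. Xiu teaches both Systems and Physics — holds.
The Algebra session must be before the Topology session — holds.
Physics is a prerequisite for Topology this term — holds.

Invalid. Systems and Compilers share students.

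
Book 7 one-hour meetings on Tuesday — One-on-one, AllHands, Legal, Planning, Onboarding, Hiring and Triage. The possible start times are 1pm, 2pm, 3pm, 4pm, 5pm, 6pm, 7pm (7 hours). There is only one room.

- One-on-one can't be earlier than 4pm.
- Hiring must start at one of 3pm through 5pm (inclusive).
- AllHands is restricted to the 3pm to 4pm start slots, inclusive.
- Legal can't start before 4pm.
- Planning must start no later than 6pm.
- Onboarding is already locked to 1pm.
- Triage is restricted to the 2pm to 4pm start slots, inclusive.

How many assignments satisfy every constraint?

18

Splitting on One-on-one: it can be 4pm (1), 5pm (2), 6pm (6), 7pm (9). Listing each branch's schedules as (AllHands, Legal, Planning, Onboarding, Hiring, Triage):
One-on-one=4pm: (3pm,7pm,6pm,1pm,5pm,2pm) — 1.
One-on-one=5pm: (3pm,7pm,6pm,1pm,4pm,2pm) (4pm,7pm,6pm,1pm,3pm,2pm) — 2.
One-on-one=6pm: (3pm,7pm,2pm,1pm,5pm,4pm) (3pm,7pm,4pm,1pm,5pm,2pm) (3pm,7pm,5pm,1pm,4pm,2pm) (4pm,7pm,2pm,1pm,5pm,3pm) (4pm,7pm,3pm,1pm,5pm,2pm) (4pm,7pm,5pm,1pm,3pm,2pm) — 6.
One-on-one=7pm: (3pm,4pm,6pm,1pm,5pm,2pm) (3pm,5pm,6pm,1pm,4pm,2pm) (3pm,6pm,2pm,1pm,5pm,4pm) (3pm,6pm,4pm,1pm,5pm,2pm) (3pm,6pm,5pm,1pm,4pm,2pm) (4pm,5pm,6pm,1pm,3pm,2pm) (4pm,6pm,2pm,1pm,5pm,3pm) (4pm,6pm,3pm,1pm,5pm,2pm) (4pm,6pm,5pm,1pm,3pm,2pm) — 9.
Summing: 1 + 2 + 6 + 9 = 18.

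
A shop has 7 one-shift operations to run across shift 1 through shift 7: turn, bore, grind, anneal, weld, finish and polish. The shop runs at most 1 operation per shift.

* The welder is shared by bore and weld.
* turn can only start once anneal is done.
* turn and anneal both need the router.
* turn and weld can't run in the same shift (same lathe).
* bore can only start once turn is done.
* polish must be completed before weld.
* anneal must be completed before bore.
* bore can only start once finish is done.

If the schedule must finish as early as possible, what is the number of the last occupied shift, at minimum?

The precedence chain requires at least 3 distinct shifts.
With at most 1 per shift and 7 operations, at least 7 shifts are needed.
7 works (last occupied shift: shift 7): for example polish -> shift 5; weld -> shift 6; turn -> shift 2; grind -> shift 7; bore -> shift 4; anneal -> shift 1; finish -> shift 3.

shift 7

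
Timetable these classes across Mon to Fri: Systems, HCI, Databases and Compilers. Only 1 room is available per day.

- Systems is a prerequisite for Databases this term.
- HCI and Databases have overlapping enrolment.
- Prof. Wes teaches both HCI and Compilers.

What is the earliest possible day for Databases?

Tue

Precedence pushes Databases to at least Tue.
Databases at Tue is achievable: Systems=Mon; Databases=Tue; Compilers=Thu; HCI=Wed.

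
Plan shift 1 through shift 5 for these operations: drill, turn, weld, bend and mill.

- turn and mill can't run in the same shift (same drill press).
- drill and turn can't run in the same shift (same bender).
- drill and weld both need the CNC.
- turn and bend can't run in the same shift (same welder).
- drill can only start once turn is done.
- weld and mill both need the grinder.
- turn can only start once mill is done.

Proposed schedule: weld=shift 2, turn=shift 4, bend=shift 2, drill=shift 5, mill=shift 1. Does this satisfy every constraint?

Yes, all constraints hold

drill can only start once turn is done — holds.
turn can only start once mill is done — holds.
turn and bend can't run in the same shift (same welder) — holds.
turn and mill can't run in the same shift (same drill press) — holds.
drill and weld both need the CNC — holds.
drill and turn can't run in the same shift (same bender) — holds.
weld and mill both need the grinder — holds.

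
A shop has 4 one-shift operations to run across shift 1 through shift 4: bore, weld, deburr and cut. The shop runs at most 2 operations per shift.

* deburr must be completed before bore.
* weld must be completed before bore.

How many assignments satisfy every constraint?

50

Splitting on bore: it can be shift 2 (3), shift 3 (14), shift 4 (33). Listing each branch's schedules as (weld, deburr, cut) by shift number:
bore=shift 2: (1,1,2) (1,1,3) (1,1,4) — 3.
bore=shift 3: (1,1,2) (1,1,3) (1,1,4) (1,2,1) (1,2,2) (1,2,3) (1,2,4) (2,1,1) (2,1,2) (2,1,3) (2,1,4) (2,2,1) (2,2,3) (2,2,4) — 14.
bore=shift 4: (1,1,2) (1,1,3) (1,1,4) (1,2,1) (1,2,2) (1,2,3) (1,2,4) (1,3,1) (1,3,2) (1,3,3) (1,3,4) (2,1,1) (2,1,2) (2,1,3) (2,1,4) (2,2,1) (2,2,3) (2,2,4) (2,3,1) (2,3,2) (2,3,3) (2,3,4) (3,1,1) (3,1,2) (3,1,3) (3,1,4) (3,2,1) (3,2,2) (3,2,3) (3,2,4) (3,3,1) (3,3,2) (3,3,4) — 33.
Summing: 3 + 14 + 33 = 50.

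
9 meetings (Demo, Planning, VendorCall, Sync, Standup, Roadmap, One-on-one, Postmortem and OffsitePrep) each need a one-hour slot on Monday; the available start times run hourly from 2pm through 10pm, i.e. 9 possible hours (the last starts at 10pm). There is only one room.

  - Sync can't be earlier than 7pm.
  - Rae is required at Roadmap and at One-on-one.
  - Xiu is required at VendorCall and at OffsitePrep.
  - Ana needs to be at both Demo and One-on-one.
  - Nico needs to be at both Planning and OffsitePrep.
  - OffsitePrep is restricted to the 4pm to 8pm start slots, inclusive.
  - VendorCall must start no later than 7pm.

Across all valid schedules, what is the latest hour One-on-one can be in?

One-on-one at 10pm is achievable: Roadmap=8pm, One-on-one=10pm, Postmortem=9pm, VendorCall=2pm, Demo=3pm, OffsitePrep=4pm, Planning=5pm, Standup=6pm, Sync=7pm.

10pm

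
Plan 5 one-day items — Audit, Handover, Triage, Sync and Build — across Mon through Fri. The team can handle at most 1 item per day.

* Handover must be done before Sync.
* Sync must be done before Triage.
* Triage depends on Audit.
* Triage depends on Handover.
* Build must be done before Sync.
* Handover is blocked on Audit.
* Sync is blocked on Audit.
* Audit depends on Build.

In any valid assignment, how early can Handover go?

Wed

Precedence pushes Handover to at least Wed; downstream work caps Handover at Wed.
Handover at Wed is achievable: Triage=Fri, Audit=Tue, Handover=Wed, Build=Mon, Sync=Thu.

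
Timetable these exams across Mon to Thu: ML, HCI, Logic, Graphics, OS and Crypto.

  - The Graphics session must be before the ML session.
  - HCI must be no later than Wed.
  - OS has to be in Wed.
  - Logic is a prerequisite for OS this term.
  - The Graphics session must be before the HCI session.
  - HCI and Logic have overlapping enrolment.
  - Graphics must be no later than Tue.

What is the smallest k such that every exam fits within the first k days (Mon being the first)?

The precedence chain requires at least 2 distinct days.
OS can't be placed before Wed — that is day 3 counting from Mon — so the schedule must run through at least 3 days.
3 works (last occupied day: Wed): for example HCI -> Tue, OS -> Wed, Graphics -> Mon, Crypto -> Mon, Logic -> Mon, ML -> Tue.

3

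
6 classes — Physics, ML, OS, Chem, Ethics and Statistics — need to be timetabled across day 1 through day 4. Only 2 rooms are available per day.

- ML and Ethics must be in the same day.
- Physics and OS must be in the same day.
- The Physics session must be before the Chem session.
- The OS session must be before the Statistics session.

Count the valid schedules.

Splitting on Physics: it can be day 1 (12), day 2 (6), day 3 (2). Listing each branch's schedules as (ML, OS, Chem, Ethics, Statistics) by day number:
Physics=day 1: (2,1,3,2,3) (2,1,3,2,4) (2,1,4,2,3) (2,1,4,2,4) (3,1,2,3,2) (3,1,2,3,4) (3,1,4,3,2) (3,1,4,3,4) (4,1,2,4,2) (4,1,2,4,3) (4,1,3,4,2) (4,1,3,4,3) — 12.
Physics=day 2: (1,2,3,1,3) (1,2,3,1,4) (1,2,4,1,3) (1,2,4,1,4) (3,2,4,3,4) (4,2,3,4,3) — 6.
Physics=day 3: (1,3,4,1,4) (2,3,4,2,4) — 2.
Summing: 12 + 6 + 2 = 20.

20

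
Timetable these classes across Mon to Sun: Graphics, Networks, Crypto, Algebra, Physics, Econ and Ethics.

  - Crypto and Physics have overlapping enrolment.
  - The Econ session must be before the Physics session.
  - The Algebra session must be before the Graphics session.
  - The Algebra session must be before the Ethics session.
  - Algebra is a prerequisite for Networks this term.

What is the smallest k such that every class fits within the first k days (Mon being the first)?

The precedence chain requires at least 2 distinct days.
2 works (last occupied day: Tue): for example Graphics=Tue, Crypto=Mon, Networks=Tue, Econ=Mon, Physics=Tue, Ethics=Tue, Algebra=Mon.

2 days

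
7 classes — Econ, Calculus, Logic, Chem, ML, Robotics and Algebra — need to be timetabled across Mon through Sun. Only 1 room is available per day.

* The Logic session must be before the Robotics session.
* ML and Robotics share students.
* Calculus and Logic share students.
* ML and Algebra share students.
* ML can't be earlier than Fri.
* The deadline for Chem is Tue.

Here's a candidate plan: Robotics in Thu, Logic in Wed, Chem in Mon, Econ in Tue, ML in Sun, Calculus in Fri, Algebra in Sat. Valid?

Valid

The Logic session must be before the Robotics session — holds.
Calculus and Logic share students — holds.
ML can't be earlier than Fri — holds.
The deadline for Chem is Tue — holds.
Only 1 room is available per day — holds.
ML and Robotics share students — holds.
ML and Algebra share students — holds.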